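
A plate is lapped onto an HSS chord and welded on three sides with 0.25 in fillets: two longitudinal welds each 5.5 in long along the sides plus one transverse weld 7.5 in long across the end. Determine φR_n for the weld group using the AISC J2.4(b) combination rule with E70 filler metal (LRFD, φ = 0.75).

φR_n ≈ 115 kips

E70XX → F_EXX = 70 ksi.
t_e = 0.707 × 0.25 = 0.1767 in.
R_nwl = 0.6 × 70 × 0.1767 × 11 = 81.66 kips (longitudinal, 2 welds).
R_nwt = 0.6 × 70 × 0.1767 × 7.5 = 55.68 kips (transverse, base value).
(i) R_nwl + R_nwt = 137.3 kips; (ii) 0.85 R_nwl + 1.5 R_nwt = 152.9 kips.
R_n = max = 152.9 kips [governs: (ii)]; φR_n = 114.7 kips.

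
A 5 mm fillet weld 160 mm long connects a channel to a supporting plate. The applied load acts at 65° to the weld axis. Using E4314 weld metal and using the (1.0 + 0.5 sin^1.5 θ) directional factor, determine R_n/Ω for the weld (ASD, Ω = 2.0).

E43XX → F_EXX = 430 MPa.
t_e = 0.707 × 5 = 3.535 mm; A_we = 3.535 × 160 = 565.6 mm².
Directional factor: 1.0 + 0.5 sin^1.5(65°) = 1.431.
F_nw = 0.6 × 430 × 1.431 = 369.3 MPa.
R_n/Ω = (369.3 × 565.6) / 2.0 × 10⁻³ = 104.4 kN.

R_n/Ω ≈ 104 kN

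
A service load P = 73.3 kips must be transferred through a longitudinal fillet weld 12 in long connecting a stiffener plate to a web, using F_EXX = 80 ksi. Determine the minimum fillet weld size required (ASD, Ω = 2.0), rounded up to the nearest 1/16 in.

Total weld length L = 12 in.
Required throat t_e = P × Ω / (0.6 F_EXX × L) = 73.3 × 2.0 / (0.6 × 80 × 12) = 0.2545 in.
Required leg w = t_e / 0.707 = 0.36 in → use 3/8 in.

w = 3/8 in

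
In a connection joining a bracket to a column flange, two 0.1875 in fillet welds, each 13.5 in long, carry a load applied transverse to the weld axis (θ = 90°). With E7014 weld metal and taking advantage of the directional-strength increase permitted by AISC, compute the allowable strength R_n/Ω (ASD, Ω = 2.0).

E70XX → F_EXX = 70 ksi.
t_e = 0.707 × 0.1875 = 0.1326 in; A_we = 0.1326 × 27 = 3.579 in².
Directional factor: 1.0 + 0.5 sin^1.5(90°) = 1.5.
F_nw = 0.6 × 70 × 1.5 = 63 ksi.
R_n/Ω = (63 × 3.579) / 2.0 = 112.7 kips.

R_n/Ω ≈ 113 kips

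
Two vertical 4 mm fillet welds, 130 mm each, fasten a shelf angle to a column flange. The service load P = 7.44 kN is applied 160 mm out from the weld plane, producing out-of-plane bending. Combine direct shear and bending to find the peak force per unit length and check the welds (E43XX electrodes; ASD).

E43XX → F_EXX = 430 MPa.
L_w = 2 × 130 = 260 mm; section modulus (unit throat) S = 2 × L²/6 = 5633 mm².
Direct shear f_v = P/L_w = 7.44×10³/260 = 28.62 N/mm.
Moment M = P × e = 7.44×10³ × 160 = 1190400 N·mm; bending f_b = M/S = 211.3 N/mm.
f_max = √(f_v² + f_b²) = √(28.62² + 211.3²) = 213.2 N/mm.
r_n/Ω = (1/2.0) × 0.6 × 430 × (0.707 × 4) = 364.8 N/mm → adequate.

f_max ≈ 213 N/mm; adequate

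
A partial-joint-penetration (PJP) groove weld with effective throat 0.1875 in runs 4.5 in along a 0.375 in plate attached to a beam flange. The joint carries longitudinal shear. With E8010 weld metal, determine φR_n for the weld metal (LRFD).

φR_n ≈ 30.4 kips

E80XX → F_EXX = 80 ksi.
Effective throat (given) t_e = 0.1875 in.
A_we = 0.1875 × 4.5 = 0.8438 in².
F_nw = 0.6 F_EXX = 48 ksi.
φR_n = 0.75 × 48 × 0.8438 = 30.38 kips.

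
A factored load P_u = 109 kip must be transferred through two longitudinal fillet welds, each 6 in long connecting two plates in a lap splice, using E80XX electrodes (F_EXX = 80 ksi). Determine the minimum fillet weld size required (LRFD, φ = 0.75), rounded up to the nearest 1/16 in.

Total weld length L = 12 in.
Required throat t_e = P_u / (φ × 0.6 F_EXX × L) = 109 / (0.75 × 0.6 × 80 × 12) = 0.2523 in.
Required leg w = t_e / 0.707 = 0.3569 in → use 3/8 in.

w = 3/8 in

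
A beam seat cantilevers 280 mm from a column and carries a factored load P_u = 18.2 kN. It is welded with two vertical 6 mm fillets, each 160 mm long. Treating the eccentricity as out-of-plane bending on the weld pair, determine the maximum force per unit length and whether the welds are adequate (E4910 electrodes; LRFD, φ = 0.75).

f_max ≈ 600 N/mm; adequate

E49XX → F_EXX = 490 MPa.
L_w = 2 × 160 = 320 mm; section modulus (unit throat) S = 2 × L²/6 = 8533 mm².
Direct shear f_v = P/L_w = 18.2×10³/320 = 56.88 N/mm.
Moment M = P × e = 18.2×10³ × 280 = 5096000 N·mm; bending f_b = M/S = 597.2 N/mm.
f_max = √(f_v² + f_b²) = √(56.88² + 597.2²) = 599.9 N/mm.
φr_n = 0.75 × 0.6 × 490 × (0.707 × 6) = 935.4 N/mm → adequate.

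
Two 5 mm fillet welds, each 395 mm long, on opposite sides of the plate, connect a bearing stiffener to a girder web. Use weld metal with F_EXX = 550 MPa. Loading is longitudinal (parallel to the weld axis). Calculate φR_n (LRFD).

Effective throat t_e = 0.707 × 5 = 3.535 mm.
Total length L = 790 mm; A_we = 3.535 × 790 = 2793 mm².
F_nw = 0.6 F_EXX = 0.6 × 550 = 330 MPa.
φR_n = 0.75 × 330 × 2793 × 10⁻³ = 691.2 kN.

φR_n ≈ 691 kN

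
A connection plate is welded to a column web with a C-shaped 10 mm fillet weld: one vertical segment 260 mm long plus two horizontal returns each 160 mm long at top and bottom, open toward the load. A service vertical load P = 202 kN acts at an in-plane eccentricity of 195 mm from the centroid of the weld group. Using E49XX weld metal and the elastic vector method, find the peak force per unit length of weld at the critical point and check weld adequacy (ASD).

f_max ≈ 1070 N/mm; NOT adequate

E49XX → F_EXX = 490 MPa.
Total weld length L_w = 580 mm. Treat welds as unit-width lines.
Centroid: x̄ = 2×160×80 / 580 = 44.14 mm from the vertical weld.
Polar moment about centroid: J = I_x + I_y = [260³/12 + 2×160×130²] + [260×44.14² + 2(160³/12 + 160×35.86²)] = 8473000 mm³.
Direct shear f_v = P/L_w = 202×10³ / 580 = 348.3 N/mm (vertical).
Torsion M = P·e = 202×10³ × 195 = 39390000 N·mm.
Critical point at (x, y) = (115.9, 130) from centroid. f_tx = M·y/J = 604.3 N/mm; f_ty = M·x/J = 538.6 N/mm.
Resultant f_max = √[f_tx² + (f_v + f_ty)²] = √[604.3² + (348.3 + 538.6)²] = 1073 N/mm.
Capacity per unit length: r_n/Ω = (1/2.0) × 0.6 × 490 × (0.707 × 10) = 1039 N/mm.
1073 > 1039 → NOT adequate.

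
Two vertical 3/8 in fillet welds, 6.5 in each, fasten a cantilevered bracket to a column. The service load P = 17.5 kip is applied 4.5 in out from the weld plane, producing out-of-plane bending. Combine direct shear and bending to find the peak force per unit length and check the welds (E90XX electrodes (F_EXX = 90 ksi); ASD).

f_max ≈ 5.75 kip/in; adequate

L_w = 2 × 6.5 = 13 in; section modulus (unit throat) S = 2 × L²/6 = 14.08 in².
Direct shear f_v = P/L_w = 17.5/13 = 1.346 kip/in.
Moment M = P × e = 17.5 × 4.5 = 78.75 kip·in; bending f_b = M/S = 5.592 kip/in.
f_max = √(f_v² + f_b²) = √(1.346² + 5.592²) = 5.751 kip/in.
r_n/Ω = (1/2.0) × 0.6 × 90 × (0.707 × 0.375) = 7.158 kip/in → adequate.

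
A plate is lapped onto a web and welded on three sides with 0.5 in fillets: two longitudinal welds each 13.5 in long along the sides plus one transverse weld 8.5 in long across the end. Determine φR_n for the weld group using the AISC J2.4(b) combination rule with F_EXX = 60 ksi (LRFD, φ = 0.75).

φR_n ≈ 341 kips

t_e = 0.707 × 0.5 = 0.3535 in.
R_nwl = 0.6 × 60 × 0.3535 × 27 = 343.6 kips (longitudinal, 2 welds).
R_nwt = 0.6 × 60 × 0.3535 × 8.5 = 108.2 kips (transverse, base value).
(i) R_nwl + R_nwt = 451.8 kips; (ii) 0.85 R_nwl + 1.5 R_nwt = 454.3 kips.
R_n = max = 454.3 kips [governs: (ii)]; φR_n = 340.7 kips.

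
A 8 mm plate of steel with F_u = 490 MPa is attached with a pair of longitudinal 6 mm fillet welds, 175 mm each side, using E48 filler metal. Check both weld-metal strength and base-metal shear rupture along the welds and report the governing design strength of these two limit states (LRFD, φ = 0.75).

E48XX → F_EXX = 480 MPa.
t_e = 0.707 × 6 = 4.242 mm; L = 350 mm.
Weld metal: φR_n = 0.75 × 0.6 × 480 × 4.242 × 350 × 10⁻³ = 320.7 kN.
Base metal (shear rupture): φR_n = 0.75 × 0.6 × 490 × 8 × 350 × 10⁻³ = 617.4 kN.
Governing: weld metal.

φR_n ≈ 321 kN (weld metal governs)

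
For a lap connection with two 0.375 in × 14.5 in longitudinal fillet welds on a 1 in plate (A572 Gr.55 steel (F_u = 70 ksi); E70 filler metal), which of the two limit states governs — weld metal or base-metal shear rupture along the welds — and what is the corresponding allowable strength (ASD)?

E70XX → F_EXX = 70 ksi.
t_e = 0.707 × 0.375 = 0.2651 in; L = 29 in.
Weld metal: R_n/Ω = (1/2.0) × 0.6 × 70 × 0.2651 × 29 = 161.5 kip.
Base metal (shear rupture): R_n/Ω = (1/2.0) × 0.6 × 70 × 1 × 29 = 609 kip.
Governing: weld metal.

R_n/Ω ≈ 161 kip (weld metal governs)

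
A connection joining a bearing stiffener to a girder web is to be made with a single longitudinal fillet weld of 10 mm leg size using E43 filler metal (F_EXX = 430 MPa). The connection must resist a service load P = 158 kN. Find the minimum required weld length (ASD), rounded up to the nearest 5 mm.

Throat t_e = 0.707 × 10 = 7.07 mm.
r_n/Ω = (0.6 × 430 × 7.07) / 2.0 = 912 N/mm = 0.912 kN/mm.
L_req = P / (r_n/Ω) = 158 / 0.912 = 173.2 mm total.
Round up → use L = 175 mm.

L = 175 mm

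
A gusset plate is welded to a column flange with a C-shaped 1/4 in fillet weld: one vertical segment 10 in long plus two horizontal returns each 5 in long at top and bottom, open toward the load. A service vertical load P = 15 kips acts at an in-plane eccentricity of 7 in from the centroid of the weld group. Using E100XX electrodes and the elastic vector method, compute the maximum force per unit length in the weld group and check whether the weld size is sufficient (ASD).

E100XX → F_EXX = 100 ksi.
Total weld length L_w = 20 in. Treat welds as unit-width lines.
Centroid: x̄ = 2×5×2.5 / 20 = 1.25 in from the vertical weld.
Polar moment about centroid: J = I_x + I_y = [10³/12 + 2×5×5²] + [10×1.25² + 2(5³/12 + 5×1.25²)] = 385.4 in³.
Direct shear f_v = P/L_w = 15 / 20 = 0.75 kip/in (vertical).
Torsion M = P·e = 15 × 7 = 105 kip·in.
Critical point at (x, y) = (3.75, 5) from centroid. f_tx = M·y/J = 1.362 kip/in; f_ty = M·x/J = 1.022 kip/in.
Resultant f_max = √[f_tx² + (f_v + f_ty)²] = √[1.362² + (0.75 + 1.022)²] = 2.235 kip/in.
Capacity per unit length: r_n/Ω = (1/2.0) × 0.6 × 100 × (0.707 × 0.25) = 5.302 kip/in.
2.235 ≤ 5.302 → adequate.

f_max ≈ 2.23 kip/in; adequate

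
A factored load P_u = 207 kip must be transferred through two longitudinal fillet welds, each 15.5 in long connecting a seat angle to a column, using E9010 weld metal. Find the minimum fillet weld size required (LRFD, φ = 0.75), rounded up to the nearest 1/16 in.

w = 1/4 in

E90XX → F_EXX = 90 ksi.
Total weld length L = 31 in.
Required throat t_e = P_u / (φ × 0.6 F_EXX × L) = 207 / (0.75 × 0.6 × 90 × 31) = 0.1649 in.
Required leg w = t_e / 0.707 = 0.2332 in → use 1/4 in.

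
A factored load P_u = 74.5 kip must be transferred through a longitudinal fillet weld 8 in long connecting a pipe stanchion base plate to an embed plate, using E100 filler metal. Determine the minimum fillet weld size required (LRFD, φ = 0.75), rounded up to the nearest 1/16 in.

w = 5/16 in

E100XX → F_EXX = 100 ksi.
Total weld length L = 8 in.
Required throat t_e = P_u / (φ × 0.6 F_EXX × L) = 74.5 / (0.75 × 0.6 × 100 × 8) = 0.2069 in.
Required leg w = t_e / 0.707 = 0.2927 in → use 5/16 in.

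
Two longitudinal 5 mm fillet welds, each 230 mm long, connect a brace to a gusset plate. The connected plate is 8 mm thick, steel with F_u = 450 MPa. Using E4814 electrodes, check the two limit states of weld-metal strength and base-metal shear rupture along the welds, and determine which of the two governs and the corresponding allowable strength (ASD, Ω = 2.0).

R_n/Ω ≈ 234 kN (weld metal governs)

E48XX → F_EXX = 480 MPa.
t_e = 0.707 × 5 = 3.535 mm; L = 460 mm.
Weld metal: R_n/Ω = (1/2.0) × 0.6 × 480 × 3.535 × 460 × 10⁻³ = 234.2 kN.
Base metal (shear rupture): R_n/Ω = (1/2.0) × 0.6 × 450 × 8 × 460 × 10⁻³ = 496.8 kN.
Governing: weld metal.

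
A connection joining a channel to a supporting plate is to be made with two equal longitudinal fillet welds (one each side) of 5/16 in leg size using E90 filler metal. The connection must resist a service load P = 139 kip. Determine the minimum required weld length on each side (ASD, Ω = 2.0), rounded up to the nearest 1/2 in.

L = 12 in on each side

E90XX → F_EXX = 90 ksi.
Throat t_e = 0.707 × 0.3125 = 0.2209 in.
r_n/Ω = (0.6 × 90 × 0.2209) / 2.0 = 5.965 kip/in.
L_req = P / (r_n/Ω) = 139 / 5.965 = 23.3 in total.
Per side: 23.3 / 2 = 11.65 in.
Round up → use L = 12 in on each side.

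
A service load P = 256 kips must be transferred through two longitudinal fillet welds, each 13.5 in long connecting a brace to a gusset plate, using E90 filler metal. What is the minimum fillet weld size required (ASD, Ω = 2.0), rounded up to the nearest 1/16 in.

E90XX → F_EXX = 90 ksi.
Total weld length L = 27 in.
Required throat t_e = P × Ω / (0.6 F_EXX × L) = 256 × 2.0 / (0.6 × 90 × 27) = 0.3512 in.
Required leg w = t_e / 0.707 = 0.4967 in → use 1/2 in.

w = 1/2 in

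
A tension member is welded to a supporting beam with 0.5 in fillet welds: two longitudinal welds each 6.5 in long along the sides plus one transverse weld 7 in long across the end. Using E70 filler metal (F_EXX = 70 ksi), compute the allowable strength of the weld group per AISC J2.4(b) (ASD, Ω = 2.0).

R_n/Ω ≈ 160 kip

t_e = 0.707 × 0.5 = 0.3535 in.
R_nwl = 0.6 × 70 × 0.3535 × 13 = 193 kip (longitudinal, 2 welds).
R_nwt = 0.6 × 70 × 0.3535 × 7 = 103.9 kip (transverse, base value).
(i) R_nwl + R_nwt = 296.9 kip; (ii) 0.85 R_nwl + 1.5 R_nwt = 320 kip.
R_n = max = 320 kip [governs: (ii)]; R_n/Ω = 160 kip.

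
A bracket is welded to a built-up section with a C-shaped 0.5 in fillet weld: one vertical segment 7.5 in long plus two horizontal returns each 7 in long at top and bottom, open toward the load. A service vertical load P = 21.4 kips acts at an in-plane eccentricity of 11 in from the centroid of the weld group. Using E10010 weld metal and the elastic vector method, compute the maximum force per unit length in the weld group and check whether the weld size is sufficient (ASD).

f_max ≈ 4.89 kip/in; adequate

E100XX → F_EXX = 100 ksi.
Total weld length L_w = 21.5 in. Treat welds as unit-width lines.
Centroid: x̄ = 2×7×3.5 / 21.5 = 2.279 in from the vertical weld.
Polar moment about centroid: J = I_x + I_y = [7.5³/12 + 2×7×3.75²] + [7.5×2.279² + 2(7³/12 + 7×1.221²)] = 349 in³.
Direct shear f_v = P/L_w = 21.4 / 21.5 = 0.9953 kip/in (vertical).
Torsion M = P·e = 21.4 × 11 = 235.4 kip·in.
Critical point at (x, y) = (4.721, 3.75) from centroid. f_tx = M·y/J = 2.529 kip/in; f_ty = M·x/J = 3.184 kip/in.
Resultant f_max = √[f_tx² + (f_v + f_ty)²] = √[2.529² + (0.9953 + 3.184)²] = 4.885 kip/in.
Capacity per unit length: r_n/Ω = (1/2.0) × 0.6 × 100 × (0.707 × 0.5) = 10.6 kip/in.
4.885 ≤ 10.6 → adequate.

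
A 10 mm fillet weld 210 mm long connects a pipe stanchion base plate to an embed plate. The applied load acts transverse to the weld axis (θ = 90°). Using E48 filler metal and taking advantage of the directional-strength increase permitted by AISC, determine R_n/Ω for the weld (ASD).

E48XX → F_EXX = 480 MPa.
t_e = 0.707 × 10 = 7.07 mm; A_we = 7.07 × 210 = 1485 mm².
Directional factor: 1.0 + 0.5 sin^1.5(90°) = 1.5.
F_nw = 0.6 × 480 × 1.5 = 432 MPa.
R_n/Ω = (432 × 1485) / 2.0 × 10⁻³ = 320.7 kN.

R_n/Ω ≈ 321 kN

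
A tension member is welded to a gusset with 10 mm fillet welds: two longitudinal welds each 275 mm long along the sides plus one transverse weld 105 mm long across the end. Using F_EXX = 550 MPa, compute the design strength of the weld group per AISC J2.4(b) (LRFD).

φR_n ≈ 1150 kN

t_e = 0.707 × 10 = 7.07 mm.
R_nwl = 0.6 × 550 × 7.07 × 550 × 10⁻³ = 1283 kN (longitudinal, 2 welds).
R_nwt = 0.6 × 550 × 7.07 × 105 × 10⁻³ = 245 kN (transverse, base value).
(i) R_nwl + R_nwt = 1528 kN; (ii) 0.85 R_nwl + 1.5 R_nwt = 1458 kN.
R_n = max = 1528 kN [governs: (i)]; φR_n = 1146 kN.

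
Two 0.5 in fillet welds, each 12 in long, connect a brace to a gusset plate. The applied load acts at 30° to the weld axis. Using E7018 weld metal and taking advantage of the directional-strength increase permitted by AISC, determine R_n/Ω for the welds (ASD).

E70XX → F_EXX = 70 ksi.
t_e = 0.707 × 0.5 = 0.3535 in; A_we = 0.3535 × 24 = 8.484 in².
Directional factor: 1.0 + 0.5 sin^1.5(30°) = 1.177.
F_nw = 0.6 × 70 × 1.177 = 49.42 ksi.
R_n/Ω = (49.42 × 8.484) / 2.0 = 209.7 kips.

R_n/Ω ≈ 210 kips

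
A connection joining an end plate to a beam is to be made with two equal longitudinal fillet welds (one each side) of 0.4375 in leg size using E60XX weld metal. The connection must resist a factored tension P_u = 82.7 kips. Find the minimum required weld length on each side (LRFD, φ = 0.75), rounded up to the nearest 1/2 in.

L = 5 in on each side

E60XX → F_EXX = 60 ksi.
Throat t_e = 0.707 × 0.4375 = 0.3093 in.
φr_n = 0.75 × 0.6 × 60 × 0.3093 = 8.351 kips/in.
L_req = P_u / φr_n = 82.7 / 8.351 = 9.902 in total.
Per side: 9.902 / 2 = 4.951 in.
Round up → use L = 5 in on each side.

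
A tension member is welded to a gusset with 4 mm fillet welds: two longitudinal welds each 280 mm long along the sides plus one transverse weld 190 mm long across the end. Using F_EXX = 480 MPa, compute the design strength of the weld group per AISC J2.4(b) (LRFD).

t_e = 0.707 × 4 = 2.828 mm.
R_nwl = 0.6 × 480 × 2.828 × 560 × 10⁻³ = 456.1 kN (longitudinal, 2 welds).
R_nwt = 0.6 × 480 × 2.828 × 190 × 10⁻³ = 154.7 kN (transverse, base value).
(i) R_nwl + R_nwt = 610.8 kN; (ii) 0.85 R_nwl + 1.5 R_nwt = 619.8 kN.
R_n = max = 619.8 kN [governs: (ii)]; φR_n = 464.9 kN.

φR_n ≈ 465 kN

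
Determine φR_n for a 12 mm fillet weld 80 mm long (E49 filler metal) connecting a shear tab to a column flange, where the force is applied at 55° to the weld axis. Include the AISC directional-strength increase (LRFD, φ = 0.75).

φR_n ≈ 205 kN

E49XX → F_EXX = 490 MPa.
t_e = 0.707 × 12 = 8.484 mm; A_we = 8.484 × 80 = 678.7 mm².
Directional factor: 1.0 + 0.5 sin^1.5(55°) = 1.371.
F_nw = 0.6 × 490 × 1.371 = 403 MPa.
φR_n = 0.75 × 403 × 678.7 × 10⁻³ = 205.1 kN.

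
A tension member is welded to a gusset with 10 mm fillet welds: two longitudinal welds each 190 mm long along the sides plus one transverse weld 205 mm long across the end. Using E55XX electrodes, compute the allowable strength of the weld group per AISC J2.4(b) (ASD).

E55XX → F_EXX = 550 MPa.
t_e = 0.707 × 10 = 7.07 mm.
R_nwl = 0.6 × 550 × 7.07 × 380 × 10⁻³ = 886.6 kN (longitudinal, 2 welds).
R_nwt = 0.6 × 550 × 7.07 × 205 × 10⁻³ = 478.3 kN (transverse, base value).
(i) R_nwl + R_nwt = 1365 kN; (ii) 0.85 R_nwl + 1.5 R_nwt = 1471 kN.
R_n = max = 1471 kN [governs: (ii)]; R_n/Ω = 735.5 kN.

R_n/Ω ≈ 736 kN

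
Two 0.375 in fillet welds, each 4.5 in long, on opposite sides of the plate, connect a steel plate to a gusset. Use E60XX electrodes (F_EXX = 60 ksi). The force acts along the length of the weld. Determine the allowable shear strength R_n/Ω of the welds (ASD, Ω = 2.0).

Effective throat t_e = 0.707 × 0.375 = 0.2651 in.
Total length L = 9 in; A_we = 0.2651 × 9 = 2.386 in².
F_nw = 0.6 F_EXX = 0.6 × 60 = 36 ksi.
R_n = 36 × 2.386 = 85.9 kip; R_n/Ω = 85.9/2.0 = 42.95 kip.

R_n/Ω ≈ 43 kip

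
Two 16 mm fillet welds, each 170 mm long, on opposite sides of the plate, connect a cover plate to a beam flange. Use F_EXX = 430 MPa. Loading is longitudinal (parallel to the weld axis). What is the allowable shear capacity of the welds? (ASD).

Effective throat t_e = 0.707 × 16 = 11.31 mm.
Total length L = 340 mm; A_we = 11.31 × 340 = 3846 mm².
F_nw = 0.6 F_EXX = 0.6 × 430 = 258 MPa.
R_n = 258 × 3846 × 10⁻³ = 992.3 kN; R_n/Ω = 992.3/2.0 = 496.1 kN.

R_n/Ω ≈ 496 kN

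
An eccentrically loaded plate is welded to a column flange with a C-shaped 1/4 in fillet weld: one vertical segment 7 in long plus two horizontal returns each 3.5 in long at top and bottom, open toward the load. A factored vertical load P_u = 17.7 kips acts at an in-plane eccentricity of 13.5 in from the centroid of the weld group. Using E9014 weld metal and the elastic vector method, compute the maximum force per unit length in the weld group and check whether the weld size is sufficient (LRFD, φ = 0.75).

E90XX → F_EXX = 90 ksi.
Total weld length L_w = 14 in. Treat welds as unit-width lines.
Centroid: x̄ = 2×3.5×1.75 / 14 = 0.875 in from the vertical weld.
Polar moment about centroid: J = I_x + I_y = [7³/12 + 2×3.5×3.5²] + [7×0.875² + 2(3.5³/12 + 3.5×0.875²)] = 132.2 in³.
Direct shear f_v = P/L_w = 17.7 / 14 = 1.264 kip/in (vertical).
Torsion M = P·e = 17.7 × 13.5 = 238.95 kip·in.
Critical point at (x, y) = (2.625, 3.5) from centroid. f_tx = M·y/J = 6.326 kip/in; f_ty = M·x/J = 4.745 kip/in.
Resultant f_max = √[f_tx² + (f_v + f_ty)²] = √[6.326² + (1.264 + 4.745)²] = 8.725 kip/in.
Capacity per unit length: φr_n = 0.75 × 0.6 × 90 × (0.707 × 0.25) = 7.158 kip/in.
8.725 > 7.158 → NOT adequate.

f_max ≈ 8.73 kip/in; NOT adequate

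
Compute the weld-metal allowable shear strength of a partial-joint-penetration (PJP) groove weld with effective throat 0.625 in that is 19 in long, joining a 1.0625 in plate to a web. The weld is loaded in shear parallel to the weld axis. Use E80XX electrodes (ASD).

R_n/Ω ≈ 285 kip

E80XX → F_EXX = 80 ksi.
Effective throat (given) t_e = 0.625 in.
A_we = 0.625 × 19 = 11.88 in².
F_nw = 0.6 F_EXX = 48 ksi.
R_n/Ω = (48 × 11.88) / 2.0 = 285 kip.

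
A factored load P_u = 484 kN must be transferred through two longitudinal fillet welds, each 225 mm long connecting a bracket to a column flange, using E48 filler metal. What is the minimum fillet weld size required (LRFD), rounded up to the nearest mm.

E48XX → F_EXX = 480 MPa.
Total weld length L = 450 mm.
Required throat t_e = P_u / (φ × 0.6 F_EXX × L) = 484 / (0.75 × 0.6 × 480 × 450 × 10⁻³) = 4.979 mm.
Required leg w = t_e / 0.707 = 7.043 mm → use 8 mm.

w = 8 mm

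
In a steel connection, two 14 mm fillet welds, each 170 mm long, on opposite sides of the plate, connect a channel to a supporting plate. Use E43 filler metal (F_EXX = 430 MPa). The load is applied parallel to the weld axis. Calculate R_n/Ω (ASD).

R_n/Ω ≈ 434 kN

Effective throat t_e = 0.707 × 14 = 9.898 mm.
Total length L = 340 mm; A_we = 9.898 × 340 = 3365 mm².
F_nw = 0.6 F_EXX = 0.6 × 430 = 258 MPa.
R_n = 258 × 3365 × 10⁻³ = 868.3 kN; R_n/Ω = 868.3/2.0 = 434.1 kN.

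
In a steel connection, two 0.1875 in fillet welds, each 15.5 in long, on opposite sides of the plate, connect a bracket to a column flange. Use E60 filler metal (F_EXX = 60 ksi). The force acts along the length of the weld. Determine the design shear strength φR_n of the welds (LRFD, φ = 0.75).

φR_n ≈ 111 kip

Effective throat t_e = 0.707 × 0.1875 = 0.1326 in.
Total length L = 31 in; A_we = 0.1326 × 31 = 4.109 in².
F_nw = 0.6 F_EXX = 0.6 × 60 = 36 ksi.
φR_n = 0.75 × 36 × 4.109 = 111 kip.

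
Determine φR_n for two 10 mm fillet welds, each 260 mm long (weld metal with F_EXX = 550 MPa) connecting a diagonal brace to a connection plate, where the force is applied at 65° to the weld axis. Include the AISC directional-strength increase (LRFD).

t_e = 0.707 × 10 = 7.07 mm; A_we = 7.07 × 520 = 3676 mm².
Directional factor: 1.0 + 0.5 sin^1.5(65°) = 1.431.
F_nw = 0.6 × 550 × 1.431 = 472.4 MPa.
φR_n = 0.75 × 472.4 × 3676 × 10⁻³ = 1302 kN.

φR_n ≈ 1300 kN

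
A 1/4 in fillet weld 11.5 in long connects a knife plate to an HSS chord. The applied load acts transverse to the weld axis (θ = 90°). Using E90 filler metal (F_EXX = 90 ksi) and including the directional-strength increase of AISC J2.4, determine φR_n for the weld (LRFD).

φR_n ≈ 123 kips

t_e = 0.707 × 0.25 = 0.1767 in; A_we = 0.1767 × 11.5 = 2.033 in².
Directional factor: 1.0 + 0.5 sin^1.5(90°) = 1.5.
F_nw = 0.6 × 90 × 1.5 = 81 ksi.
φR_n = 0.75 × 81 × 2.033 = 123.5 kips.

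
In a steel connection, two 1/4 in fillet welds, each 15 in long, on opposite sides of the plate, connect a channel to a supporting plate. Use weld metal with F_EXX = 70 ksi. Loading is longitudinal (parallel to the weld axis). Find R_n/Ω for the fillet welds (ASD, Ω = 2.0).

Effective throat t_e = 0.707 × 0.25 = 0.1767 in.
Total length L = 30 in; A_we = 0.1767 × 30 = 5.302 in².
F_nw = 0.6 F_EXX = 0.6 × 70 = 42 ksi.
R_n = 42 × 5.302 = 222.7 kip; R_n/Ω = 222.7/2.0 = 111.4 kip.

R_n/Ω ≈ 111 kip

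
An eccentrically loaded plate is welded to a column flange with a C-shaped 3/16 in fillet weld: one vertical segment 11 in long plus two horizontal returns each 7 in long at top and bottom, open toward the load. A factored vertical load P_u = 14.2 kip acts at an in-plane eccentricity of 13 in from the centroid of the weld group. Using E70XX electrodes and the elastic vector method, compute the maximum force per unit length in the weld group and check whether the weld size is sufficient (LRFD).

E70XX → F_EXX = 70 ksi.
Total weld length L_w = 25 in. Treat welds as unit-width lines.
Centroid: x̄ = 2×7×3.5 / 25 = 1.96 in from the vertical weld.
Polar moment about centroid: J = I_x + I_y = [11³/12 + 2×7×5.5²] + [11×1.96² + 2(7³/12 + 7×1.54²)] = 667 in³.
Direct shear f_v = P/L_w = 14.2 / 25 = 0.568 kip/in (vertical).
Torsion M = P·e = 14.2 × 13 = 184.6 kip·in.
Critical point at (x, y) = (5.04, 5.5) from centroid. f_tx = M·y/J = 1.522 kip/in; f_ty = M·x/J = 1.395 kip/in.
Resultant f_max = √[f_tx² + (f_v + f_ty)²] = √[1.522² + (0.568 + 1.395)²] = 2.484 kip/in.
Capacity per unit length: φr_n = 0.75 × 0.6 × 70 × (0.707 × 0.1875) = 4.176 kip/in.
2.484 ≤ 4.176 → adequate.

f_max ≈ 2.48 kip/in; adequate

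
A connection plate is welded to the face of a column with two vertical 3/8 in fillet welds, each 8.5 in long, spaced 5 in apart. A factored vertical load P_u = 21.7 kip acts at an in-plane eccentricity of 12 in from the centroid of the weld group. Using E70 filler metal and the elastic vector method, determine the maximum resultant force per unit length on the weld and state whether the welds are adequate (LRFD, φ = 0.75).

f_max ≈ 6.89 kip/in; adequate

E70XX → F_EXX = 70 ksi.
Total weld length L_w = 17 in. Treat welds as unit-width lines.
Polar moment about centroid: J = 2[d³/12 + d(b/2)²] = 2[8.5³/12 + 8.5×2.5²] = 208.6 in³.
Direct shear f_v = P/L_w = 21.7 / 17 = 1.276 kip/in (vertical).
Torsion M = P·e = 21.7 × 12 = 260.4 kip·in.
Critical point at (x, y) = (2.5, 4.25) from centroid. f_tx = M·y/J = 5.305 kip/in; f_ty = M·x/J = 3.121 kip/in.
Resultant f_max = √[f_tx² + (f_v + f_ty)²] = √[5.305² + (1.276 + 3.121)²] = 6.891 kip/in.
Capacity per unit length: φr_n = 0.75 × 0.6 × 70 × (0.707 × 0.375) = 8.351 kip/in.
6.891 ≤ 8.351 → adequate.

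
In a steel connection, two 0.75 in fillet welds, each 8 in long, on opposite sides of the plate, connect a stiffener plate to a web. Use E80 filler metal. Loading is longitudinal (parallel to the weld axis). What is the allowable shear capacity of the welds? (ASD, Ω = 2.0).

R_n/Ω ≈ 204 kips

E80XX → F_EXX = 80 ksi.
Effective throat t_e = 0.707 × 0.75 = 0.5302 in.
Total length L = 16 in; A_we = 0.5302 × 16 = 8.484 in².
F_nw = 0.6 F_EXX = 0.6 × 80 = 48 ksi.
R_n = 48 × 8.484 = 407.2 kips; R_n/Ω = 407.2/2.0 = 203.6 kips.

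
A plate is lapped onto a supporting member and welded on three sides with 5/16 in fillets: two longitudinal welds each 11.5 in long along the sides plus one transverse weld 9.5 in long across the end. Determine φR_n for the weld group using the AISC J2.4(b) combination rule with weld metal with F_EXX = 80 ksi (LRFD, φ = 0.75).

φR_n ≈ 269 kips

t_e = 0.707 × 0.3125 = 0.2209 in.
R_nwl = 0.6 × 80 × 0.2209 × 23 = 243.9 kips (longitudinal, 2 welds).
R_nwt = 0.6 × 80 × 0.2209 × 9.5 = 100.7 kips (transverse, base value).
(i) R_nwl + R_nwt = 344.7 kips; (ii) 0.85 R_nwl + 1.5 R_nwt = 358.4 kips.
R_n = max = 358.4 kips [governs: (ii)]; φR_n = 268.8 kips.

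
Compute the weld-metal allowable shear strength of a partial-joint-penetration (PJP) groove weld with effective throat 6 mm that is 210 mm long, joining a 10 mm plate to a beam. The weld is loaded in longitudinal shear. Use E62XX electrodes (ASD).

E62XX → F_EXX = 620 MPa.
Effective throat (given) t_e = 6 mm.
A_we = 6 × 210 = 1260 mm².
F_nw = 0.6 F_EXX = 372 MPa.
R_n/Ω = (372 × 1260) / 2.0 × 10⁻³ = 234.4 kN.

R_n/Ω ≈ 234 kN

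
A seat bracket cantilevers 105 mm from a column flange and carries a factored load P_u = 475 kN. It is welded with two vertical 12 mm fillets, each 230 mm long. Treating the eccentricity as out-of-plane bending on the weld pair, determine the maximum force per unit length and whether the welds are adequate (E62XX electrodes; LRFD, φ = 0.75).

E62XX → F_EXX = 620 MPa.
L_w = 2 × 230 = 460 mm; section modulus (unit throat) S = 2 × L²/6 = 17630 mm².
Direct shear f_v = P/L_w = 475×10³/460 = 1033 N/mm.
Moment M = P × e = 475×10³ × 105 = 49875000 N·mm; bending f_b = M/S = 2828 N/mm.
f_max = √(f_v² + f_b²) = √(1033² + 2828²) = 3011 N/mm.
φr_n = 0.75 × 0.6 × 620 × (0.707 × 12) = 2367 N/mm → NOT adequate.

f_max ≈ 3010 N/mm; NOT adequate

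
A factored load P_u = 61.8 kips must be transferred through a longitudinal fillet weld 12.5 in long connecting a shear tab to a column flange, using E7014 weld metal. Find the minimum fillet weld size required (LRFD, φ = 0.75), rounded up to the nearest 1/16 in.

E70XX → F_EXX = 70 ksi.
Total weld length L = 12.5 in.
Required throat t_e = P_u / (φ × 0.6 F_EXX × L) = 61.8 / (0.75 × 0.6 × 70 × 12.5) = 0.157 in.
Required leg w = t_e / 0.707 = 0.222 in → use 1/4 in.

w = 1/4 in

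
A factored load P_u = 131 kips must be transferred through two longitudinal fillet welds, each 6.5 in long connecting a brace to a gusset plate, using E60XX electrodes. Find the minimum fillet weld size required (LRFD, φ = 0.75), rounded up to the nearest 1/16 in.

w = 9/16 in

E60XX → F_EXX = 60 ksi.
Total weld length L = 13 in.
Required throat t_e = P_u / (φ × 0.6 F_EXX × L) = 131 / (0.75 × 0.6 × 60 × 13) = 0.3732 in.
Required leg w = t_e / 0.707 = 0.5279 in → use 9/16 in.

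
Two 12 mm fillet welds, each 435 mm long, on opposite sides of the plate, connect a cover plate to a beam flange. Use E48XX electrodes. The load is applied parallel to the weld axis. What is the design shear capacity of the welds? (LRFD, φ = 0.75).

E48XX → F_EXX = 480 MPa.
Effective throat t_e = 0.707 × 12 = 8.484 mm.
Total length L = 870 mm; A_we = 8.484 × 870 = 7381 mm².
F_nw = 0.6 F_EXX = 0.6 × 480 = 288 MPa.
φR_n = 0.75 × 288 × 7381 × 10⁻³ = 1594 kN.

φR_n ≈ 1590 kN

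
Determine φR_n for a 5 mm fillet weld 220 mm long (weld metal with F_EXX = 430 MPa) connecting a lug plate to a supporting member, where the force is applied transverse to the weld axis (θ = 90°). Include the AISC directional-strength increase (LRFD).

t_e = 0.707 × 5 = 3.535 mm; A_we = 3.535 × 220 = 777.7 mm².
Directional factor: 1.0 + 0.5 sin^1.5(90°) = 1.5.
F_nw = 0.6 × 430 × 1.5 = 387 MPa.
φR_n = 0.75 × 387 × 777.7 × 10⁻³ = 225.7 kN.

φR_n ≈ 226 kN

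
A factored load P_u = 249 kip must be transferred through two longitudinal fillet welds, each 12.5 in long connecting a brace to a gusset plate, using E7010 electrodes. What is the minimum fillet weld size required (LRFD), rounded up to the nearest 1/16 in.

E70XX → F_EXX = 70 ksi.
Total weld length L = 25 in.
Required throat t_e = P_u / (φ × 0.6 F_EXX × L) = 249 / (0.75 × 0.6 × 70 × 25) = 0.3162 in.
Required leg w = t_e / 0.707 = 0.4472 in → use 1/2 in.

w = 1/2 in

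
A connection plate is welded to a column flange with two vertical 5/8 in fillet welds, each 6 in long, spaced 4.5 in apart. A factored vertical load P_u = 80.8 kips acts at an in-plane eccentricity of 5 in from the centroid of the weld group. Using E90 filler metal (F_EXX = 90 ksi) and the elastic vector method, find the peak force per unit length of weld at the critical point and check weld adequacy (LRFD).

f_max ≈ 20.4 kip/in; NOT adequate

Total weld length L_w = 12 in. Treat welds as unit-width lines.
Polar moment about centroid: J = 2[d³/12 + d(b/2)²] = 2[6³/12 + 6×2.25²] = 96.75 in³.
Direct shear f_v = P/L_w = 80.8 / 12 = 6.733 kip/in (vertical).
Torsion M = P·e = 80.8 × 5 = 404 kip·in.
Critical point at (x, y) = (2.25, 3) from centroid. f_tx = M·y/J = 12.53 kip/in; f_ty = M·x/J = 9.395 kip/in.
Resultant f_max = √[f_tx² + (f_v + f_ty)²] = √[12.53² + (6.733 + 9.395)²] = 20.42 kip/in.
Capacity per unit length: φr_n = 0.75 × 0.6 × 90 × (0.707 × 0.625) = 17.9 kip/in.
20.42 > 17.9 → NOT adequate.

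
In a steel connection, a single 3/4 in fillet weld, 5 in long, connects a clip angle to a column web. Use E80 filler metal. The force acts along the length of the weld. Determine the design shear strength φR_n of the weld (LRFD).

φR_n ≈ 95.4 kips

E80XX → F_EXX = 80 ksi.
Effective throat t_e = 0.707 × 0.75 = 0.5302 in.
Total length L = 5 in; A_we = 0.5302 × 5 = 2.651 in².
F_nw = 0.6 F_EXX = 0.6 × 80 = 48 ksi.
φR_n = 0.75 × 48 × 2.651 = 95.45 kips.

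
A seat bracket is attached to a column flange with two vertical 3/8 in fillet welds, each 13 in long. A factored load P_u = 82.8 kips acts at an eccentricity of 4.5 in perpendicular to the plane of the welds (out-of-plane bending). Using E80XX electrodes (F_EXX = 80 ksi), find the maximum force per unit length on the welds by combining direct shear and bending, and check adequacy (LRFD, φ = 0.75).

f_max ≈ 7.34 kip/in; adequate

L_w = 2 × 13 = 26 in; section modulus (unit throat) S = 2 × L²/6 = 56.33 in².
Direct shear f_v = P/L_w = 82.8/26 = 3.185 kip/in.
Moment M = P × e = 82.8 × 4.5 = 372.6 kip·in; bending f_b = M/S = 6.614 kip/in.
f_max = √(f_v² + f_b²) = √(3.185² + 6.614²) = 7.341 kip/in.
φr_n = 0.75 × 0.6 × 80 × (0.707 × 0.375) = 9.544 kip/in → adequate.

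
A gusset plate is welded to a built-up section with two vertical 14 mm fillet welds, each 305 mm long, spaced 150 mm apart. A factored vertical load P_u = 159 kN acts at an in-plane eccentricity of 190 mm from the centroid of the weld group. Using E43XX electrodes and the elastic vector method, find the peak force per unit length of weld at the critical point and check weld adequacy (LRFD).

E43XX → F_EXX = 430 MPa.
Total weld length L_w = 610 mm. Treat welds as unit-width lines.
Polar moment about centroid: J = 2[d³/12 + d(b/2)²] = 2[305³/12 + 305×75²] = 8160000 mm³.
Direct shear f_v = P/L_w = 159×10³ / 610 = 260.7 N/mm (vertical).
Torsion M = P·e = 159×10³ × 190 = 30210000 N·mm.
Critical point at (x, y) = (75, 152.5) from centroid. f_tx = M·y/J = 564.6 N/mm; f_ty = M·x/J = 277.7 N/mm.
Resultant f_max = √[f_tx² + (f_v + f_ty)²] = √[564.6² + (260.7 + 277.7)²] = 780.1 N/mm.
Capacity per unit length: φr_n = 0.75 × 0.6 × 430 × (0.707 × 14) = 1915 N/mm.
780.1 ≤ 1915 → adequate.

f_max ≈ 780 N/mm; adequate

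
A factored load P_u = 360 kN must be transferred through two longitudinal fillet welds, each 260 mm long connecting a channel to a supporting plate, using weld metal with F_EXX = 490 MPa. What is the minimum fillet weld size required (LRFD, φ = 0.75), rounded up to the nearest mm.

w = 5 mm

Total weld length L = 520 mm.
Required throat t_e = P_u / (φ × 0.6 F_EXX × L) = 360 / (0.75 × 0.6 × 490 × 520 × 10⁻³) = 3.14 mm.
Required leg w = t_e / 0.707 = 4.441 mm → use 5 mm.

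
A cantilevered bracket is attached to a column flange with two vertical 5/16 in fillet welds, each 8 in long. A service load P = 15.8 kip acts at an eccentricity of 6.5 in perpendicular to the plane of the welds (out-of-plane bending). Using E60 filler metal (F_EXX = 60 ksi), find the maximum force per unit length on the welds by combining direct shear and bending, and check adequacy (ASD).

L_w = 2 × 8 = 16 in; section modulus (unit throat) S = 2 × L²/6 = 21.33 in².
Direct shear f_v = P/L_w = 15.8/16 = 0.9875 kip/in.
Moment M = P × e = 15.8 × 6.5 = 102.7 kip·in; bending f_b = M/S = 4.814 kip/in.
f_max = √(f_v² + f_b²) = √(0.9875² + 4.814²) = 4.914 kip/in.
r_n/Ω = (1/2.0) × 0.6 × 60 × (0.707 × 0.3125) = 3.977 kip/in → NOT adequate.

f_max ≈ 4.91 kip/in; NOT adequate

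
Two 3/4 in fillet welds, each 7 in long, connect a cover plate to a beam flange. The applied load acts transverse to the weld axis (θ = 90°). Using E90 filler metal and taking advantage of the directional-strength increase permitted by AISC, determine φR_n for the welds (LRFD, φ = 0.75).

φR_n ≈ 451 kips

E90XX → F_EXX = 90 ksi.
t_e = 0.707 × 0.75 = 0.5302 in; A_we = 0.5302 × 14 = 7.423 in².
Directional factor: 1.0 + 0.5 sin^1.5(90°) = 1.5.
F_nw = 0.6 × 90 × 1.5 = 81 ksi.
φR_n = 0.75 × 81 × 7.423 = 451 kips.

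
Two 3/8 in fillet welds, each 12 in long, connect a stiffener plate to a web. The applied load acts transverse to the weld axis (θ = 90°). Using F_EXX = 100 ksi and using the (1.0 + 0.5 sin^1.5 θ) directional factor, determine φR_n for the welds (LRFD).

t_e = 0.707 × 0.375 = 0.2651 in; A_we = 0.2651 × 24 = 6.363 in².
Directional factor: 1.0 + 0.5 sin^1.5(90°) = 1.5.
F_nw = 0.6 × 100 × 1.5 = 90 ksi.
φR_n = 0.75 × 90 × 6.363 = 429.5 kip.

φR_n ≈ 430 kip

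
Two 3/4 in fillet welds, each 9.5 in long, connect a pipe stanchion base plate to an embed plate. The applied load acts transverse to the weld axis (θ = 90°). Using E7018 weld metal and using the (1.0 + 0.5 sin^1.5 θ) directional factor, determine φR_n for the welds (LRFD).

φR_n ≈ 476 kips

E70XX → F_EXX = 70 ksi.
t_e = 0.707 × 0.75 = 0.5302 in; A_we = 0.5302 × 19 = 10.07 in².
Directional factor: 1.0 + 0.5 sin^1.5(90°) = 1.5.
F_nw = 0.6 × 70 × 1.5 = 63 ksi.
φR_n = 0.75 × 63 × 10.07 = 476 kips.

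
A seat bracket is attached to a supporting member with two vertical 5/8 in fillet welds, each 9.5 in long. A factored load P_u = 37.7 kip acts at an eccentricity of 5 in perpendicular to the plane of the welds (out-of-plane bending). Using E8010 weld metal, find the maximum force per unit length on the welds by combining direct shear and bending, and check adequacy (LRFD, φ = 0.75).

f_max ≈ 6.57 kip/in; adequate

E80XX → F_EXX = 80 ksi.
L_w = 2 × 9.5 = 19 in; section modulus (unit throat) S = 2 × L²/6 = 30.08 in².
Direct shear f_v = P/L_w = 37.7/19 = 1.984 kip/in.
Moment M = P × e = 37.7 × 5 = 188.5 kip·in; bending f_b = M/S = 6.266 kip/in.
f_max = √(f_v² + f_b²) = √(1.984² + 6.266²) = 6.573 kip/in.
φr_n = 0.75 × 0.6 × 80 × (0.707 × 0.625) = 15.91 kip/in → adequate.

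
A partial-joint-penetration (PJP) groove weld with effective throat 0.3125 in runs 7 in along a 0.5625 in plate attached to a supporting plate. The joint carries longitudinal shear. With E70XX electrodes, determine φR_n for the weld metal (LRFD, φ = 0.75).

φR_n ≈ 68.9 kips

E70XX → F_EXX = 70 ksi.
Effective throat (given) t_e = 0.3125 in.
A_we = 0.3125 × 7 = 2.188 in².
F_nw = 0.6 F_EXX = 42 ksi.
φR_n = 0.75 × 42 × 2.188 = 68.91 kips.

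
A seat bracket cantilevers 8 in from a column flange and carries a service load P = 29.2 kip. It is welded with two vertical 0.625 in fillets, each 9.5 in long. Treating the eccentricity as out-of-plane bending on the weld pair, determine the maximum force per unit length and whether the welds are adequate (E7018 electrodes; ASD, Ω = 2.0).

f_max ≈ 7.92 kip/in; adequate

E70XX → F_EXX = 70 ksi.
L_w = 2 × 9.5 = 19 in; section modulus (unit throat) S = 2 × L²/6 = 30.08 in².
Direct shear f_v = P/L_w = 29.2/19 = 1.537 kip/in.
Moment M = P × e = 29.2 × 8 = 233.6 kip·in; bending f_b = M/S = 7.765 kip/in.
f_max = √(f_v² + f_b²) = √(1.537² + 7.765²) = 7.916 kip/in.
r_n/Ω = (1/2.0) × 0.6 × 70 × (0.707 × 0.625) = 9.279 kip/in → adequate.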